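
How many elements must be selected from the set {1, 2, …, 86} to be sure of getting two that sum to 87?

Partition {1, …, 86} into 43 pairs: {1,86}, {2,85}, …, {43,44}.
Choosing 43 integers — say the integers 1 through 43 — takes one from each pair and avoids the property.
Choosing 44 forces two into the same pair by pigeonhole, and those sum to 87. So 44.

44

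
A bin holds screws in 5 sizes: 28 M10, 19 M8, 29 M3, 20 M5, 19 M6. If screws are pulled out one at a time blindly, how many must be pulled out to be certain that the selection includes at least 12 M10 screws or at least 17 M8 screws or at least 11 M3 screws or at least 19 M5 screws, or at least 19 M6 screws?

The worst case stops just short of every target: 11 M10, 16 M8, 10 M3, 18 M5, 18 M6 — 11 + 16 + 10 + 18 + 18 = 73 screws.
One more screw must push some size to its target, so 73 + 1 = 74.

74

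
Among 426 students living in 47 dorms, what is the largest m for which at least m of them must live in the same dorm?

If each of the 47 dorms held at most 9, the total would be at most 47 × 9 = 423 < 426, a contradiction.
So at least one holds ⌈426/47⌉ = 10.

10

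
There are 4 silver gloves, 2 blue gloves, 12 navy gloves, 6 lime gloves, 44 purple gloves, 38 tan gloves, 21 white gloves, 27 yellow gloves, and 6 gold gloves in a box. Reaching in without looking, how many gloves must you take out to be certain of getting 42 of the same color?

Treat the 9 colors as pigeonholes.
In the worst case we take at most 41 of each color, but all 4 silver, all 2 blue, all 12 navy, all 6 lime, all 38 tan, all 21 white, all 27 yellow, and all 6 gold (fewer than 41), giving 4 + 2 + 12 + 6 + 41 + 38 + 21 + 27 + 6 = 157.
One more glove then forces some color to 42, so 157 + 1 = 158.

158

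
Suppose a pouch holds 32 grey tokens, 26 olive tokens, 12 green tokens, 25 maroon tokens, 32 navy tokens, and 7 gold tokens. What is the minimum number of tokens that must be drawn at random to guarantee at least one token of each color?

The hardest color to obtain is gold: we could draw every other token first — 134 − 7 = 127 tokens — without a single gold one.
The next draw must be gold, so 127 + 1 = 128.

128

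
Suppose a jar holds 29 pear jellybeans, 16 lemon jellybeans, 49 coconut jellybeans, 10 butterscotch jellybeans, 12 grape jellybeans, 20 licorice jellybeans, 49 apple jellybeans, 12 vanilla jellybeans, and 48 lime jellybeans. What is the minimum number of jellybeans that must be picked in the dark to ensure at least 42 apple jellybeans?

The worst case draws every non-apple jellybean first: 29 + 16 + 49 + 10 + 12 + 20 + 12 + 48 = 196.
The next 42 draws are then forced to be apple, giving 196 + 42 = 238.

238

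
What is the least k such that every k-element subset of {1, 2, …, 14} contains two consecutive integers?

Partition {1, …, 14} into 7 pairs: {1,2}, {3,4}, …, {13,14}.
Choosing 7 integers — say the 7 even numbers 2, 4, …, 14 — takes one from each pair and avoids the property.
Choosing 8 forces two into the same pair by pigeonhole, and those are consecutive. So 8.

8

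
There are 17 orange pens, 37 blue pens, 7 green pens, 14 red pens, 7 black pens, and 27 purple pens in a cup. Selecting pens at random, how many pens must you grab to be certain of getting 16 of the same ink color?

Treat the 6 ink colors as pigeonholes.
In the worst case we take at most 15 of each ink color, but all 7 green, all 14 red, and all 7 black (fewer than 15), giving 15 + 15 + 7 + 14 + 7 + 15 = 73.
One more pen then forces some ink color to 16, so 73 + 1 = 74.

74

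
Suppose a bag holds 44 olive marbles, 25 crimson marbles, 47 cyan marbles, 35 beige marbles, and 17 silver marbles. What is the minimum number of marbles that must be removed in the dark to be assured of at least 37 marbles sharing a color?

150

Treat the 5 colors as pigeonholes.
In the worst case we take at most 36 of each color, but all 25 crimson, all 35 beige, and all 17 silver (fewer than 36), giving 36 + 25 + 36 + 35 + 17 = 149.
One more marble then forces some color to 37, so 149 + 1 = 150.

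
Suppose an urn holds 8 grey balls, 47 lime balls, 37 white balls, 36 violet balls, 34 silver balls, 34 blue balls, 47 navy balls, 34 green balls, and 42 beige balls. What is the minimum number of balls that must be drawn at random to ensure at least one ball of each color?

312

The hardest color to obtain is grey: we could draw every other ball first — 319 − 8 = 311 balls — without a single grey one.
The next draw must be grey, so 311 + 1 = 312.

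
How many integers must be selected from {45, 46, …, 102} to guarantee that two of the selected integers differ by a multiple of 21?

22

Group the integers by remainder mod 21; there are 21 residue classes, each nonempty in this range.
Choosing one from each class (21 integers) avoids any shared remainder.
One more choice must repeat a class, so two differ by a multiple of 21. Hence 21 + 1 = 22.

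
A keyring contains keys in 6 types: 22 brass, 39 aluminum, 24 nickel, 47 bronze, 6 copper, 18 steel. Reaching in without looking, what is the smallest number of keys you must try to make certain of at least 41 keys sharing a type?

150

Treat the 6 types as pigeonholes.
In the worst case we take at most 40 of each type, but all 22 brass, all 39 aluminum, all 24 nickel, all 6 copper, and all 18 steel (fewer than 40), giving 22 + 39 + 24 + 40 + 6 + 18 = 149.
One more key then forces some type to 41, so 149 + 1 = 150.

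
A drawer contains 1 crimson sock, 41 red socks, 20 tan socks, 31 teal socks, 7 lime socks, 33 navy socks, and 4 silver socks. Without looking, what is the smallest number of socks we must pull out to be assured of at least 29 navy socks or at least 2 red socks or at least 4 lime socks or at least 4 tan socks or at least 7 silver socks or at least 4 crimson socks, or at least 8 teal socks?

48

Each of the 7 colors has its own threshold; avoid all of them simultaneously.
The worst case stops just short of every target: all 1 crimson, 1 red, 3 tan, 7 teal, 3 lime, 28 navy, all 4 silver — 1 + 1 + 3 + 7 + 3 + 28 + 4 = 47 socks.
One more sock must push some color to its target, so 47 + 1 = 48.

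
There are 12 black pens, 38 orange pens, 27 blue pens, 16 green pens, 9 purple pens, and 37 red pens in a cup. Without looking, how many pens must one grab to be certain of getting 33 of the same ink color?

129

In the worst case we take at most 32 of each ink color, but all 12 black, all 27 blue, all 16 green, and all 9 purple (fewer than 32), giving 12 + 32 + 27 + 16 + 9 + 32 = 128.
One more pen then forces some ink color to 33, so 128 + 1 = 129.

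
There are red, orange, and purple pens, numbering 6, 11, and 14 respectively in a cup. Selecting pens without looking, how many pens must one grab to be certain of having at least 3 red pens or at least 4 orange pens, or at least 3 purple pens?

8

The worst case stops just short of every target: 2 red, 3 orange, 2 purple — 2 + 3 + 2 = 7 pens.
One more pen must push some ink color to its target, so 7 + 1 = 8.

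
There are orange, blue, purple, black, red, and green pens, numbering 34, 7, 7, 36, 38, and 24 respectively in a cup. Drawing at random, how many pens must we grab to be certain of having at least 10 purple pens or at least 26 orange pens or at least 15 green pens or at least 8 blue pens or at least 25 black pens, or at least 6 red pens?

The worst case stops just short of every target: 25 orange, 7 blue, all 7 purple, 24 black, 5 red, 14 green — 25 + 7 + 7 + 24 + 5 + 14 = 82 pens.
One more pen must push some ink color to its target, so 82 + 1 = 83.

83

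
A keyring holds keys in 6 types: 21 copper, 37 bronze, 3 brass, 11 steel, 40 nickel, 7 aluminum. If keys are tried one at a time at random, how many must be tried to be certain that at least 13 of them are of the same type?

58

In the worst case we take at most 12 of each type, but all 3 brass, all 11 steel, and all 7 aluminum (fewer than 12), giving 12 + 12 + 3 + 11 + 12 + 7 = 57.
One more key then forces some type to 13, so 57 + 1 = 58.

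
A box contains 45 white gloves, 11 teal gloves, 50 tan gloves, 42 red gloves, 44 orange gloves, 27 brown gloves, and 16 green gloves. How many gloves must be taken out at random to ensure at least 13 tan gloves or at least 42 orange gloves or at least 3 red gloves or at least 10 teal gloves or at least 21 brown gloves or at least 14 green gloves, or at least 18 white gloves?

115

Each of the 7 colors has its own threshold; avoid all of them simultaneously.
The worst case stops just short of every target: 17 white, 9 teal, 12 tan, 2 red, 41 orange, 20 brown, 13 green — 17 + 9 + 12 + 2 + 41 + 20 + 13 = 114 gloves.
One more glove must push some color to its target, so 114 + 1 = 115.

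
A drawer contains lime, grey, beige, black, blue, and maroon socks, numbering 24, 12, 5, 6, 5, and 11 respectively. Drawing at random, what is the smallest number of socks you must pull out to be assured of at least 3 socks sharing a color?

Treat the 6 colors as pigeonholes.
The worst case takes 2 socks of each color without reaching 3 of any: 6 × 2 = 12.
The next sock must bring some color to 3, so 12 + 1 = 13.

13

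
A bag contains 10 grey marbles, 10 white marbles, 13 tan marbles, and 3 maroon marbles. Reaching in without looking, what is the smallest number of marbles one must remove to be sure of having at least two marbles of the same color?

5

The worst case takes 1 marble of each color without reaching 2 of any: 4 × 1 = 4.
The next marble must bring some color to 2, so 4 + 1 = 5.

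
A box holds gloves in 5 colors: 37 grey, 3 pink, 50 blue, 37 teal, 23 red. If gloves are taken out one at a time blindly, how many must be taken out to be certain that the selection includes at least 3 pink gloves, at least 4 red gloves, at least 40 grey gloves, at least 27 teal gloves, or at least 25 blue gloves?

93

The worst case stops just short of every target: all 37 grey, 2 pink, 24 blue, 26 teal, 3 red — 37 + 2 + 24 + 26 + 3 = 92 gloves.
One more glove must push some color to its target, so 92 + 1 = 93.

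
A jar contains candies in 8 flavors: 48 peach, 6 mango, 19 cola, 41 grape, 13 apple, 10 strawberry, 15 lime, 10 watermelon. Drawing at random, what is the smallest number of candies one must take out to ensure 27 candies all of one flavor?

126

Treat the 8 flavors as pigeonholes.
In the worst case we take at most 26 of each flavor, but all 6 mango, all 19 cola, all 13 apple, all 10 strawberry, all 15 lime, and all 10 watermelon (fewer than 26), giving 26 + 6 + 19 + 26 + 13 + 10 + 15 + 10 = 125.
One more candy then forces some flavor to 27, so 125 + 1 = 126.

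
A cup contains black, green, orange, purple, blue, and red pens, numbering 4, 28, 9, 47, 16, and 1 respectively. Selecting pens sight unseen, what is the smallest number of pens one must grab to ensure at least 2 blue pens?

The worst case draws every non-blue pen first: 4 + 28 + 9 + 47 + 1 = 89.
The next 2 draws are then forced to be blue, giving 89 + 2 = 91.

91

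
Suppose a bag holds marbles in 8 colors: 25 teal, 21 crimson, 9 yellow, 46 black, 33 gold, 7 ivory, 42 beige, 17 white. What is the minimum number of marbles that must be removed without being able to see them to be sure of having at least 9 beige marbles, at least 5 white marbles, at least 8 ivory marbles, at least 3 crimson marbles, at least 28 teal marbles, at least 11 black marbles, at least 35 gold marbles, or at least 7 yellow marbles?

96

The worst case stops just short of every target: all 25 teal, 2 crimson, 6 yellow, 10 black, all 33 gold, 7 ivory, 8 beige, 4 white — 25 + 2 + 6 + 10 + 33 + 7 + 8 + 4 = 95 marbles.
One more marble must push some color to its target, so 95 + 1 = 96.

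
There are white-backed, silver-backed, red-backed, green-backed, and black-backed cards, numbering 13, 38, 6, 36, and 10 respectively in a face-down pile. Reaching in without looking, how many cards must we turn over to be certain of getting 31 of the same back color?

In the worst case we take at most 30 of each back color, but all 13 white-backed, all 6 red-backed, and all 10 black-backed (fewer than 30), giving 13 + 30 + 6 + 30 + 10 = 89.
One more card then forces some back color to 31, so 89 + 1 = 90.

90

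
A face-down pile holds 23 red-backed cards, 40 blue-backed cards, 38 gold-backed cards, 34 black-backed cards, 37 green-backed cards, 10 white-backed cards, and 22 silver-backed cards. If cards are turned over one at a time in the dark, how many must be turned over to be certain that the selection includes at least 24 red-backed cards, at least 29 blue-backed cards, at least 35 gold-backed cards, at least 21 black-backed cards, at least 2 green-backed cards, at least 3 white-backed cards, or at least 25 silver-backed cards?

The worst case stops just short of every target: 23 red-backed, 28 blue-backed, 34 gold-backed, 20 black-backed, 1 green-backed, 2 white-backed, all 22 silver-backed — 23 + 28 + 34 + 20 + 1 + 2 + 22 = 130 cards.
One more card must push some back color to its target, so 130 + 1 = 131.

131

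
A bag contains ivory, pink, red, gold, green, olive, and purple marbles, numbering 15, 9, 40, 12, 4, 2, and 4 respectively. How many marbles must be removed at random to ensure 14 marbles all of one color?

58

In the worst case we take at most 13 of each color, but all 9 pink, all 12 gold, all 4 green, all 2 olive, and all 4 purple (fewer than 13), giving 13 + 9 + 13 + 12 + 4 + 2 + 4 = 57.
One more marble then forces some color to 14, so 57 + 1 = 58.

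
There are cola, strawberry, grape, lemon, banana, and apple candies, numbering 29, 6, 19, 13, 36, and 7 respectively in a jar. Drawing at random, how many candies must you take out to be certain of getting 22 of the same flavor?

In the worst case we take at most 21 of each flavor, but all 6 strawberry, all 19 grape, all 13 lemon, and all 7 apple (fewer than 21), giving 21 + 6 + 19 + 13 + 21 + 7 = 87.
One more candy then forces some flavor to 22, so 87 + 1 = 88.

88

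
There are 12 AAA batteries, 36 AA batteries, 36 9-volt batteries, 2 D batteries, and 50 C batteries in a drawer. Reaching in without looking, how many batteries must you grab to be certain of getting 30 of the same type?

102

In the worst case we take at most 29 of each type, but all 12 AAA and all 2 D (fewer than 29), giving 12 + 29 + 29 + 2 + 29 = 101.
One more battery then forces some type to 30, so 101 + 1 = 102.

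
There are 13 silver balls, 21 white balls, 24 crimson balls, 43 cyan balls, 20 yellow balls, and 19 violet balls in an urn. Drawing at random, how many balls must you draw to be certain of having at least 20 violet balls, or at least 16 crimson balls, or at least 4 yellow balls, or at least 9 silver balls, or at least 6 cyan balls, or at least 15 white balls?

The worst case stops just short of every target: 8 silver, 14 white, 15 crimson, 5 cyan, 3 yellow, 19 violet — 8 + 14 + 15 + 5 + 3 + 19 = 64 balls.
One more ball must push some color to its target, so 64 + 1 = 65.

65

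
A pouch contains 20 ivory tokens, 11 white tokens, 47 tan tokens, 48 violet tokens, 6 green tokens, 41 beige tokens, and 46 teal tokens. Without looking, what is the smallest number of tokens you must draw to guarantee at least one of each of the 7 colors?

214

The hardest color to obtain is green: we could draw every other token first — 219 − 6 = 213 tokens — without a single green one.
The next draw must be green, so 213 + 1 = 214.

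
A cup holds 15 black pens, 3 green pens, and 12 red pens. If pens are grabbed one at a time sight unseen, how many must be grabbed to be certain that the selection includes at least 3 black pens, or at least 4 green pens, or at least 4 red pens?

9

The worst case stops just short of every target: 2 black, 3 green, 3 red — 2 + 3 + 3 = 8 pens.
One more pen must push some ink color to its target, so 8 + 1 = 9.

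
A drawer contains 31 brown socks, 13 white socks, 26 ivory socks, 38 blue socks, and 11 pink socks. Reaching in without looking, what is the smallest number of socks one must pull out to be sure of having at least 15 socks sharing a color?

Treat the 5 colors as pigeonholes.
In the worst case we take at most 14 of each color, but all 13 white and all 11 pink (fewer than 14), giving 14 + 13 + 14 + 14 + 11 = 66.
One more sock then forces some color to 15, so 66 + 1 = 67.

67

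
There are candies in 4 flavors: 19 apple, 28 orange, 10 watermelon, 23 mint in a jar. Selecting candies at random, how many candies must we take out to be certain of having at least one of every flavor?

The hardest flavor to obtain is watermelon: we could draw every other candy first — 80 − 10 = 70 candies — without a single watermelon one.
The next draw must be watermelon, so 70 + 1 = 71.

71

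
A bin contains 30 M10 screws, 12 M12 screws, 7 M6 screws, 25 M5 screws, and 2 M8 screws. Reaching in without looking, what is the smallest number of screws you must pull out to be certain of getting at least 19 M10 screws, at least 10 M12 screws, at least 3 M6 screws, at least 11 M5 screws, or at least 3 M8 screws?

Each of the 5 sizes has its own threshold; avoid all of them simultaneously.
The worst case stops just short of every target: 18 M10, 9 M12, 2 M6, 10 M5, 2 M8 — 18 + 9 + 2 + 10 + 2 = 41 screws.
One more screw must push some size to its target, so 41 + 1 = 42.

42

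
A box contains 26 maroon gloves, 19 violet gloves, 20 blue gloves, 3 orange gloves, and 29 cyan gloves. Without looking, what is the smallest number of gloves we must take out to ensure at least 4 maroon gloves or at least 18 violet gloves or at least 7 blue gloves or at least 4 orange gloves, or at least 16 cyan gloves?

45

The worst case stops just short of every target: 3 maroon, 17 violet, 6 blue, 3 orange, 15 cyan — 3 + 17 + 6 + 3 + 15 = 44 gloves.
One more glove must push some color to its target, so 44 + 1 = 45.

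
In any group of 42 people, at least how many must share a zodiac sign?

4

There are 12 zodiac signs, which serve as the pigeonholes.
If each of the 12 zodiac signs held at most 3, the total would be at most 12 × 3 = 36 < 42, a contradiction.
So at least one holds ⌈42/12⌉ = 4.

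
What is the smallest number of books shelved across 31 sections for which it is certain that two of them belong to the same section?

There are 31 sections acting as pigeonholes.
With 31 books we could place one in each, avoiding any repeat.
One more forces some class to hold 2, so 31 + 1 = 32.

32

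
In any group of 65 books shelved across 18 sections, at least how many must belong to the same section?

The 65 books fall into 18 sections.
If each of the 18 sections held at most 3, the total would be at most 18 × 3 = 54 < 65, a contradiction.
So at least one holds ⌈65/18⌉ = 4.

4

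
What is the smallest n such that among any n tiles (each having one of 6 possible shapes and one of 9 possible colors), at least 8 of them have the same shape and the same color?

There are 6 × 9 = 54 (shape, color) combinations acting as pigeonholes.
With 54 × 7 = 378 tiles we could place exactly 7 in each, with no (shape, color) pair reaching 8.
One more forces some (shape, color) pair to hold 8, so 378 + 1 = 379.

379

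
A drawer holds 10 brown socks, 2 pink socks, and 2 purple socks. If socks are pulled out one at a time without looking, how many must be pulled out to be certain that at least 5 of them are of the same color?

In the worst case we take at most 4 of each color, but all 2 pink and all 2 purple (fewer than 4), giving 4 + 2 + 2 = 8.
One more sock then forces some color to 5, so 8 + 1 = 9.

9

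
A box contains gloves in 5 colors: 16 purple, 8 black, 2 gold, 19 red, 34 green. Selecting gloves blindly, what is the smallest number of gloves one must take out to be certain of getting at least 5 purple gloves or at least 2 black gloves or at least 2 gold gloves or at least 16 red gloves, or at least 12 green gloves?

33

Each of the 5 colors has its own threshold; avoid all of them simultaneously.
The worst case stops just short of every target: 4 purple, 1 black, 1 gold, 15 red, 11 green — 4 + 1 + 1 + 15 + 11 = 32 gloves.
One more glove must push some color to its target, so 32 + 1 = 33.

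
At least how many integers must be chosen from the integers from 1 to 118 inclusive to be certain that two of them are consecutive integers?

60

Partition {1, …, 118} into 59 pairs: {1,2}, {3,4}, …, {117,118}.
Choosing 59 integers — say the 59 even numbers 2, 4, …, 118 — takes one from each pair and avoids the property.
Choosing 60 forces two into the same pair by pigeonhole, and those are consecutive. So 60.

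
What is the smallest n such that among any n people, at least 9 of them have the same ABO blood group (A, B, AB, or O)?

There are 4 ABO blood groups acting as pigeonholes.
With 4 × 8 = 32 people we could place exactly 8 in each, with no class reaching 9.
One more forces some class to hold 9, so 32 + 1 = 33.

33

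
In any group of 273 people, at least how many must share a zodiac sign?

23

The 273 people fall into 12 zodiac signs.
If each of the 12 zodiac signs held at most 22, the total would be at most 12 × 22 = 264 < 273, a contradiction.
So at least one holds ⌈273/12⌉ = 23.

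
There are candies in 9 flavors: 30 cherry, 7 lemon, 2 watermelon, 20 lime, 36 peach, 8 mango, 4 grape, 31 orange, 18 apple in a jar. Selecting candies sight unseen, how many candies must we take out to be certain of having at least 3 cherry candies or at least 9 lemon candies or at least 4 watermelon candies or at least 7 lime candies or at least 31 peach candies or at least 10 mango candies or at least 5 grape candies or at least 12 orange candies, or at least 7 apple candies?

Each of the 9 flavors has its own threshold; avoid all of them simultaneously.
The worst case stops just short of every target: 2 cherry, all 7 lemon, all 2 watermelon, 6 lime, 30 peach, all 8 mango, 4 grape, 11 orange, 6 apple — 2 + 7 + 2 + 6 + 30 + 8 + 4 + 11 + 6 = 76 candies.
One more candy must push some flavor to its target, so 76 + 1 = 77.

77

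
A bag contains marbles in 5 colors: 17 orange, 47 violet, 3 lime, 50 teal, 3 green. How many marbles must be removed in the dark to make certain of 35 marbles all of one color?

Treat the 5 colors as pigeonholes.
In the worst case we take at most 34 of each color, but all 17 orange, all 3 lime, and all 3 green (fewer than 34), giving 17 + 34 + 3 + 34 + 3 = 91.
One more marble then forces some color to 35, so 91 + 1 = 92.

92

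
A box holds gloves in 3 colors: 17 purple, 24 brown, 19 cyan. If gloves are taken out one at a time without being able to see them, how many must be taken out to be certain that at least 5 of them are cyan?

The worst case draws every non-cyan glove first: 17 + 24 = 41.
The next 5 draws are then forced to be cyan, giving 41 + 5 = 46.

46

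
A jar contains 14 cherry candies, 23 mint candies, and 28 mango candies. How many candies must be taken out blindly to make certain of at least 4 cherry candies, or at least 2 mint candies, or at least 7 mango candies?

Each of the 3 flavors has its own threshold; avoid all of them simultaneously.
The worst case stops just short of every target: 3 cherry, 1 mint, 6 mango — 3 + 1 + 6 = 10 candies.
One more candy must push some flavor to its target, so 10 + 1 = 11.

11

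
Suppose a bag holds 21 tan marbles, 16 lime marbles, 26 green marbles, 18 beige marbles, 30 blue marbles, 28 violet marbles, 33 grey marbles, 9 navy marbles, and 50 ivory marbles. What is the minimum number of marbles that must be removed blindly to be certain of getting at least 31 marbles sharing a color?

In the worst case we take at most 30 of each color, but all 21 tan, all 16 lime, all 26 green, all 18 beige, all 28 violet, and all 9 navy (fewer than 30), giving 21 + 16 + 26 + 18 + 30 + 28 + 30 + 9 + 30 = 208.
One more marble then forces some color to 31, so 208 + 1 = 209.

209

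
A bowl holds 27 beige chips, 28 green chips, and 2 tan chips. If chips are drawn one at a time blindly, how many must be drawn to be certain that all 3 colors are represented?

The hardest color to obtain is tan: we could draw every other chip first — 57 − 2 = 55 chips — without a single tan one.
The next draw must be tan, so 55 + 1 = 56.

56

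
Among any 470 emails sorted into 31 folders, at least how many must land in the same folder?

16

If each of the 31 folders held at most 15, the total would be at most 31 × 15 = 465 < 470, a contradiction.
So at least one holds ⌈470/31⌉ = 16.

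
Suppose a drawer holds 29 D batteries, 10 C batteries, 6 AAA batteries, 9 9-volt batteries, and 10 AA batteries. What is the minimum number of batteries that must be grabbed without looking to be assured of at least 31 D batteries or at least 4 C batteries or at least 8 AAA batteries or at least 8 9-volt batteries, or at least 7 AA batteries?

The worst case stops just short of every target: all 29 D, 3 C, all 6 AAA, 7 9-volt, 6 AA — 29 + 3 + 6 + 7 + 6 = 51 batteries.
One more battery must push some type to its target, so 51 + 1 = 52.

52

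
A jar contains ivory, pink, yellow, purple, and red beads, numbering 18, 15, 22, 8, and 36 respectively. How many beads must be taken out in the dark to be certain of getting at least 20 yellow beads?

The worst case draws every non-yellow bead first: 18 + 15 + 8 + 36 = 77.
The next 20 draws are then forced to be yellow, giving 77 + 20 = 97.

97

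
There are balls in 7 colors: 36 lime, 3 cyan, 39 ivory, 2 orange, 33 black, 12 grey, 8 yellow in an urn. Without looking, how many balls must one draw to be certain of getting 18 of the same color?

In the worst case we take at most 17 of each color, but all 3 cyan, all 2 orange, all 12 grey, and all 8 yellow (fewer than 17), giving 17 + 3 + 17 + 2 + 17 + 12 + 8 = 76.
One more ball then forces some color to 18, so 76 + 1 = 77.

77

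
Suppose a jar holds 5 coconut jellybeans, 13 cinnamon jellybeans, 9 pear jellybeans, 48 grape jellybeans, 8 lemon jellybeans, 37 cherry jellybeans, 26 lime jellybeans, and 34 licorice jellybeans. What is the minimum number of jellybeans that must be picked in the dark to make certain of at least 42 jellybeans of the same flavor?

174

Treat the 8 flavors as pigeonholes.
In the worst case we take at most 41 of each flavor, but all 5 coconut, all 13 cinnamon, all 9 pear, all 8 lemon, all 37 cherry, all 26 lime, and all 34 licorice (fewer than 41), giving 5 + 13 + 9 + 41 + 8 + 37 + 26 + 34 = 173.
One more jellybean then forces some flavor to 42, so 173 + 1 = 174.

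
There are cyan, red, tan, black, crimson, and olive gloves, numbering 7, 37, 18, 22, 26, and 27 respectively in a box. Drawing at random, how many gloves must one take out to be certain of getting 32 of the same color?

132

Treat the 6 colors as pigeonholes.
In the worst case we take at most 31 of each color, but all 7 cyan, all 18 tan, all 22 black, all 26 crimson, and all 27 olive (fewer than 31), giving 7 + 31 + 18 + 22 + 26 + 27 = 131.
One more glove then forces some color to 32, so 131 + 1 = 132.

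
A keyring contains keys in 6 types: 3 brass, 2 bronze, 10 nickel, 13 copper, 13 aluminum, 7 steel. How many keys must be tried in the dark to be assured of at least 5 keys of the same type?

22

In the worst case we take at most 4 of each type, but all 3 brass and all 2 bronze (fewer than 4), giving 3 + 2 + 4 + 4 + 4 + 4 = 21.
One more key then forces some type to 5, so 21 + 1 = 22.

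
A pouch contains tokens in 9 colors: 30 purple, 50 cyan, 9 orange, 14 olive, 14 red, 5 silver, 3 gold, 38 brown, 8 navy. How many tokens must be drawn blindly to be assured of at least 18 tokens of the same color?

105

In the worst case we take at most 17 of each color, but all 9 orange, all 14 olive, all 14 red, all 5 silver, all 3 gold, and all 8 navy (fewer than 17), giving 17 + 17 + 9 + 14 + 14 + 5 + 3 + 17 + 8 = 104.
One more token then forces some color to 18, so 104 + 1 = 105.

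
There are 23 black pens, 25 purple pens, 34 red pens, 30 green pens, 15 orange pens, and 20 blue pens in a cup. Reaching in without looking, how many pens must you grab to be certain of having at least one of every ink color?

133

The hardest ink color to obtain is orange: we could draw every other pen first — 147 − 15 = 132 pens — without a single orange one.
The next draw must be orange, so 132 + 1 = 133.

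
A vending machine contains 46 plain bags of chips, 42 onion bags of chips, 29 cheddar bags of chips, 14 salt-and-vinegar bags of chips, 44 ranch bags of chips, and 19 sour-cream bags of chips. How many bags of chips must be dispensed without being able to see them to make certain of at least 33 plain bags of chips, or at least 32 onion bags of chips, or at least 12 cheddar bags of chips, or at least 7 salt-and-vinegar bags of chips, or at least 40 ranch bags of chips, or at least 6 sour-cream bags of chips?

125

Each of the 6 flavors has its own threshold; avoid all of them simultaneously.
The worst case stops just short of every target: 32 plain, 31 onion, 11 cheddar, 6 salt-and-vinegar, 39 ranch, 5 sour-cream — 32 + 31 + 11 + 6 + 39 + 5 = 124 bags of chips.
One more bag of chips must push some flavor to its target, so 124 + 1 = 125.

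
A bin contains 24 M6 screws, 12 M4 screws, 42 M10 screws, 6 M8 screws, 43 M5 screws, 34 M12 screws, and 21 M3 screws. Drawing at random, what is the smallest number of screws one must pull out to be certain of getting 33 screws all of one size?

In the worst case we take at most 32 of each size, but all 24 M6, all 12 M4, all 6 M8, and all 21 M3 (fewer than 32), giving 24 + 12 + 32 + 6 + 32 + 32 + 21 = 159.
One more screw then forces some size to 33, so 159 + 1 = 160.

160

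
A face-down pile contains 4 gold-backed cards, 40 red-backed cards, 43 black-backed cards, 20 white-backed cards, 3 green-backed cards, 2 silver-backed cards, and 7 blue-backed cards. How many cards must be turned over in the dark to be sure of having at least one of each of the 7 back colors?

The hardest back color to obtain is silver-backed: we could draw every other card first — 119 − 2 = 117 cards — without a single silver-backed one.
The next draw must be silver-backed, so 117 + 1 = 118.

118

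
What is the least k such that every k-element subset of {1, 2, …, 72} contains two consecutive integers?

Partition {1, …, 72} into 36 pairs: {1,2}, {3,4}, …, {71,72}.
Choosing 36 integers — say the 36 even numbers 2, 4, …, 72 — takes one from each pair and avoids the property.
Choosing 37 forces two into the same pair by pigeonhole, and those are consecutive. So 37.

37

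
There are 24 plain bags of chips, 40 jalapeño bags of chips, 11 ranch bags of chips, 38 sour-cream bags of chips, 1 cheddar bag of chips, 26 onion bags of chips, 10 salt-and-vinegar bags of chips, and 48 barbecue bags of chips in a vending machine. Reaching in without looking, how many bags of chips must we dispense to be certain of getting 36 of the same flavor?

178

In the worst case we take at most 35 of each flavor, but all 24 plain, all 11 ranch, all 1 cheddar, all 26 onion, and all 10 salt-and-vinegar (fewer than 35), giving 24 + 35 + 11 + 35 + 1 + 26 + 10 + 35 = 177.
One more bag of chips then forces some flavor to 36, so 177 + 1 = 178.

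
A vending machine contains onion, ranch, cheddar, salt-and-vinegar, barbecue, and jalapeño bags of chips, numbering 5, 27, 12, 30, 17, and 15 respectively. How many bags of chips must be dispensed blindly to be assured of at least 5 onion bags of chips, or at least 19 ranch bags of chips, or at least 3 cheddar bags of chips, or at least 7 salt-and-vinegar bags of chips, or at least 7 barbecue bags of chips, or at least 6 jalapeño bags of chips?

Each of the 6 flavors has its own threshold; avoid all of them simultaneously.
The worst case stops just short of every target: 4 onion, 18 ranch, 2 cheddar, 6 salt-and-vinegar, 6 barbecue, 5 jalapeño — 4 + 18 + 2 + 6 + 6 + 5 = 41 bags of chips.
One more bag of chips must push some flavor to its target, so 41 + 1 = 42.

42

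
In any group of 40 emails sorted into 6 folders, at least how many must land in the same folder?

If each of the 6 folders held at most 6, the total would be at most 6 × 6 = 36 < 40, a contradiction.
So at least one holds ⌈40/6⌉ = 7.

7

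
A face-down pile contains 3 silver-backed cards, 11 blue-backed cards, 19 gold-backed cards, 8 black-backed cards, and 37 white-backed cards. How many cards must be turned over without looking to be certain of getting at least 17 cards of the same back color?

In the worst case we take at most 16 of each back color, but all 3 silver-backed, all 11 blue-backed, and all 8 black-backed (fewer than 16), giving 3 + 11 + 16 + 8 + 16 = 54.
One more card then forces some back color to 17, so 54 + 1 = 55.

55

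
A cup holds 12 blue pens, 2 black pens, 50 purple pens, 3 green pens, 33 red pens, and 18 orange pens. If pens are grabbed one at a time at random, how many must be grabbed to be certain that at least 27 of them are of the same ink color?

In the worst case we take at most 26 of each ink color, but all 12 blue, all 2 black, all 3 green, and all 18 orange (fewer than 26), giving 12 + 2 + 26 + 3 + 26 + 18 = 87.
One more pen then forces some ink color to 27, so 87 + 1 = 88.

88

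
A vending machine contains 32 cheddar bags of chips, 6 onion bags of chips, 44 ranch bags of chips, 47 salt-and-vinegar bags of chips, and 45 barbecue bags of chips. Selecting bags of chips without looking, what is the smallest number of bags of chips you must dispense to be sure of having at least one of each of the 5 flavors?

169

The hardest flavor to obtain is onion: we could draw every other bag of chips first — 174 − 6 = 168 bags of chips — without a single onion one.
The next draw must be onion, so 168 + 1 = 169.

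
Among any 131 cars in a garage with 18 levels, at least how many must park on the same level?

8

If each of the 18 levels held at most 7, the total would be at most 18 × 7 = 126 < 131, a contradiction.
So at least one holds ⌈131/18⌉ = 8.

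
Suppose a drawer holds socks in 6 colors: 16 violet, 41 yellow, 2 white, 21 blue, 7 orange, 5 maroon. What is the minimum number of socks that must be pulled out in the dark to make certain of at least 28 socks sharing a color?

In the worst case we take at most 27 of each color, but all 16 violet, all 2 white, all 21 blue, all 7 orange, and all 5 maroon (fewer than 27), giving 16 + 27 + 2 + 21 + 7 + 5 = 78.
One more sock then forces some color to 28, so 78 + 1 = 79.

79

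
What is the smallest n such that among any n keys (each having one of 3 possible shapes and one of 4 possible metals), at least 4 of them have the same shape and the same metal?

37

There are 3 × 4 = 12 (shape, metal) combinations acting as pigeonholes.
With 12 × 3 = 36 keys we could place exactly 3 in each, with no (shape, metal) pair reaching 4.
One more forces some (shape, metal) pair to hold 4, so 36 + 1 = 37.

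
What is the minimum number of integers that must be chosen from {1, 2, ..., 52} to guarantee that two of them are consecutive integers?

Partition {1, …, 52} into 26 pairs: {1,2}, {3,4}, …, {51,52}.
Choosing 26 integers — say the 26 even numbers 2, 4, …, 52 — takes one from each pair and avoids the property.
Choosing 27 forces two into the same pair by pigeonhole, and those are consecutive. So 27.

27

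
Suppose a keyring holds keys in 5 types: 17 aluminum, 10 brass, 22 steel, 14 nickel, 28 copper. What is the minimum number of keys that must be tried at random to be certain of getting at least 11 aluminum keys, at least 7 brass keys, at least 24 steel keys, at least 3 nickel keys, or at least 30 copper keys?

Each of the 5 types has its own threshold; avoid all of them simultaneously.
The worst case stops just short of every target: 10 aluminum, 6 brass, all 22 steel, 2 nickel, all 28 copper — 10 + 6 + 22 + 2 + 28 = 68 keys.
One more key must push some type to its target, so 68 + 1 = 69.

69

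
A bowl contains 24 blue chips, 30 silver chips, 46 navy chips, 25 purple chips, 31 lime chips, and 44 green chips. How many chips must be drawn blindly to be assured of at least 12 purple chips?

The worst case draws every non-purple chip first: 24 + 30 + 46 + 31 + 44 = 175.
The next 12 draws are then forced to be purple, giving 175 + 12 = 187.

187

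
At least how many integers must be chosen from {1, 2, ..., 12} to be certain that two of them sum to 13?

Partition {1, …, 12} into 6 pairs: {1,12}, {2,11}, …, {6,7}.
Choosing 6 integers — say the integers 1 through 6 — takes one from each pair and avoids the property.
Choosing 7 forces two into the same pair by pigeonhole, and those sum to 13. So 7.

7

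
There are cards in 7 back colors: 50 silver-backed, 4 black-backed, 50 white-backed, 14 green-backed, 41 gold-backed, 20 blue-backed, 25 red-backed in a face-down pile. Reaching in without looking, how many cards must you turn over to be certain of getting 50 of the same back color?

Treat the 7 back colors as pigeonholes.
In the worst case we take at most 49 of each back color, but all 4 black-backed, all 14 green-backed, all 41 gold-backed, all 20 blue-backed, and all 25 red-backed (fewer than 49), giving 49 + 4 + 49 + 14 + 41 + 20 + 25 = 202.
One more card then forces some back color to 50, so 202 + 1 = 203.

203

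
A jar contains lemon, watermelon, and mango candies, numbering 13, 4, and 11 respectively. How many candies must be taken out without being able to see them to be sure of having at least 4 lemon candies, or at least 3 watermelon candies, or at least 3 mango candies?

8

The worst case stops just short of every target: 3 lemon, 2 watermelon, 2 mango — 3 + 2 + 2 = 7 candies.
One more candy must push some flavor to its target, so 7 + 1 = 8.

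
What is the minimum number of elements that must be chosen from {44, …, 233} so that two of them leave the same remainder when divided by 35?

36

Group the integers by remainder mod 35; there are 35 residue classes, each nonempty in this range.
Choosing one from each class (35 integers) avoids any shared remainder.
One more choice must repeat a class, so two differ by a multiple of 35. Hence 35 + 1 = 36.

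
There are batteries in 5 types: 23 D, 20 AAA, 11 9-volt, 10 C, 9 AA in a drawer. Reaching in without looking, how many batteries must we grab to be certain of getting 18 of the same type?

65

In the worst case we take at most 17 of each type, but all 11 9-volt, all 10 C, and all 9 AA (fewer than 17), giving 17 + 17 + 11 + 10 + 9 = 64.
One more battery then forces some type to 18, so 64 + 1 = 65.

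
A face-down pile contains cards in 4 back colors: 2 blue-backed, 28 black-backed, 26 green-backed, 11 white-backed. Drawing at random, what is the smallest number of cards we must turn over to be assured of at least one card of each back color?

66

The hardest back color to obtain is blue-backed: we could draw every other card first — 67 − 2 = 65 cards — without a single blue-backed one.
The next draw must be blue-backed, so 65 + 1 = 66.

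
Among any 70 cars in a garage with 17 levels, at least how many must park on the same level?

The 70 cars fall into 17 levels.
If each of the 17 levels held at most 4, the total would be at most 17 × 4 = 68 < 70, a contradiction.
So at least one holds ⌈70/17⌉ = 5.

5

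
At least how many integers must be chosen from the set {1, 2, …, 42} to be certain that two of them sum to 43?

Partition {1, …, 42} into 21 pairs: {1,42}, {2,41}, …, {21,22}.
Choosing 21 integers — say the integers 1 through 21 — takes one from each pair and avoids the property.
Choosing 22 forces two into the same pair by pigeonhole, and those sum to 43. So 22.

22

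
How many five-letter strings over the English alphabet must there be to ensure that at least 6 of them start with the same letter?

131

There are 26 possible first letters acting as pigeonholes.
With 26 × 5 = 130 five-letter strings over the English alphabet we could place exactly 5 in each, with no class reaching 6.
One more forces some class to hold 6, so 130 + 1 = 131.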